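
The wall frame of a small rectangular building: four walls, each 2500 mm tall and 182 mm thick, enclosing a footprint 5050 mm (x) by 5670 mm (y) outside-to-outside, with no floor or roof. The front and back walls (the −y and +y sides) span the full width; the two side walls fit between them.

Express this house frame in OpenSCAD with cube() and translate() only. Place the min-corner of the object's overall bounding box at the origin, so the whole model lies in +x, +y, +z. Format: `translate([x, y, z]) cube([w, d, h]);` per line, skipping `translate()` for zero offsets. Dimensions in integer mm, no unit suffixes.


cube([5050, 182, 2500]);
translate([0, 5488, 0]) cube([5050, 182, 2500]);
translate([0, 182, 0]) cube([182, 5306, 2500]);
translate([4868, 182, 0]) cube([182, 5306, 2500]);


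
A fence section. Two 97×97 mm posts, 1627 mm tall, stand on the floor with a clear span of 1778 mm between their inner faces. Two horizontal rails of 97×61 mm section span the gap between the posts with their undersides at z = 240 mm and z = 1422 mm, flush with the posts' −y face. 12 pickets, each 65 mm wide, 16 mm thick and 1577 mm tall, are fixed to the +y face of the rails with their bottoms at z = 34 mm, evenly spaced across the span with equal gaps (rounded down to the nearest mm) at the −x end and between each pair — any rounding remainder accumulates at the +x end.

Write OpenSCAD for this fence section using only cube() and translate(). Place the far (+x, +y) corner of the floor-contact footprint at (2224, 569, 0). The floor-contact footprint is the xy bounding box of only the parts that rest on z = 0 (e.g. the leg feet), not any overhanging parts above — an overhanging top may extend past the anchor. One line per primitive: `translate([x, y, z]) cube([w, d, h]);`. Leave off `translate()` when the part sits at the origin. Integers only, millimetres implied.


translate([252, 472, 0]) cube([97, 97, 1627]);
translate([2127, 472, 0]) cube([97, 97, 1627]);
translate([349, 472, 240]) cube([1778, 97, 61]);
translate([349, 472, 1422]) cube([1778, 97, 61]);
translate([425, 569, 34]) cube([65, 16, 1577]);
translate([566, 569, 34]) cube([65, 16, 1577]);
translate([707, 569, 34]) cube([65, 16, 1577]);
translate([848, 569, 34]) cube([65, 16, 1577]);
translate([989, 569, 34]) cube([65, 16, 1577]);
translate([1130, 569, 34]) cube([65, 16, 1577]);
translate([1271, 569, 34]) cube([65, 16, 1577]);
translate([1412, 569, 34]) cube([65, 16, 1577]);
translate([1553, 569, 34]) cube([65, 16, 1577]);
translate([1694, 569, 34]) cube([65, 16, 1577]);
translate([1835, 569, 34]) cube([65, 16, 1577]);
translate([1976, 569, 34]) cube([65, 16, 1577]);


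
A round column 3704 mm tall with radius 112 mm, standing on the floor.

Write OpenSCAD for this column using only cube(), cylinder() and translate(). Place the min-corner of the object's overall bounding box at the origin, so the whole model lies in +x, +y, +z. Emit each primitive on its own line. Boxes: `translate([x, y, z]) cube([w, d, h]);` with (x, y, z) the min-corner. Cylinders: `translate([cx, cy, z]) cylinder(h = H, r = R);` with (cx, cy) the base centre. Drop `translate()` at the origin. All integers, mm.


translate([112, 112, 0]) cylinder(h = 3704, r = 112);


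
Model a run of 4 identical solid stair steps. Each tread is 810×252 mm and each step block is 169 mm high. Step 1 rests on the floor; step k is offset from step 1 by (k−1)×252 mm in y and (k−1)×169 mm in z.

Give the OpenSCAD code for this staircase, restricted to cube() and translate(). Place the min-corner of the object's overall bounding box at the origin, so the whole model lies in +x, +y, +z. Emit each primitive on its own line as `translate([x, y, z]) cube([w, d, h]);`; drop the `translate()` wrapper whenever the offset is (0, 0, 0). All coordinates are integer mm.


cube([810, 252, 169]);
translate([0, 252, 169]) cube([810, 252, 169]);
translate([0, 504, 338]) cube([810, 252, 169]);
translate([0, 756, 507]) cube([810, 252, 169]);


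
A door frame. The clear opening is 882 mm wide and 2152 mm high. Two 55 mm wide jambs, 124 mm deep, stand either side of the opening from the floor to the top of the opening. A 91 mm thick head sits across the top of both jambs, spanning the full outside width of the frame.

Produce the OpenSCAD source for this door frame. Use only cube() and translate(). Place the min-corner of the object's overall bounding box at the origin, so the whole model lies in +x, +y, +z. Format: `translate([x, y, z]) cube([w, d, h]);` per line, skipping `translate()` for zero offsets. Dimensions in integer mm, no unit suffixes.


cube([55, 124, 2152]);
translate([937, 0, 0]) cube([55, 124, 2152]);
translate([0, 0, 2152]) cube([992, 124, 91]);


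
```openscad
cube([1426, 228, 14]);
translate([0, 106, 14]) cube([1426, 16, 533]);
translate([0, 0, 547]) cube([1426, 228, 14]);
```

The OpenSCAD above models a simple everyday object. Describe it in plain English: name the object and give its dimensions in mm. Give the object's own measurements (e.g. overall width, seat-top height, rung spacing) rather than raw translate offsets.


An I-beam lying along x, 1426 mm long. Overall section height 561 mm. Two flanges 228 mm wide (y) and 14 mm thick, one on the floor and one at the top; a web 16 mm thick runs between them, centred on the flange width.


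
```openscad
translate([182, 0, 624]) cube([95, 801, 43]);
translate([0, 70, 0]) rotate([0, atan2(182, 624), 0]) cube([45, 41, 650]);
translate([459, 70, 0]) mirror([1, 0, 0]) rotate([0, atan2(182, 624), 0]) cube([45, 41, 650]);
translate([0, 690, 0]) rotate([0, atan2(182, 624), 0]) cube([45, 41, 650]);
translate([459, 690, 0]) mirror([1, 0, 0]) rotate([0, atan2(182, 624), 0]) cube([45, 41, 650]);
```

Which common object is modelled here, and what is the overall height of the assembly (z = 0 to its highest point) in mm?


A sawhorse. The overall height is 667 mm.

A beam across two mirrored pairs of raked legs — a sawhorse. The beam's underside is at z = 624 (matching the legs' vertical rise in atan2(182, 624)) and the beam is 43 mm tall, so its top is at 624 + 43 = 667 mm. The raked legs top out at the beam's underside, so that is the highest point.


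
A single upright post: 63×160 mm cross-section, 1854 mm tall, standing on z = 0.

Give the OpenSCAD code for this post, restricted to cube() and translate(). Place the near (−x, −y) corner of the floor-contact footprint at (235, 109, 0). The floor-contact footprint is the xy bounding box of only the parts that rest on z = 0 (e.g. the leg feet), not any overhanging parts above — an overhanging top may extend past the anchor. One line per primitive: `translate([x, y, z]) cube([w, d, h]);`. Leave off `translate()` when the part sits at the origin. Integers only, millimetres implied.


translate([235, 109, 0]) cube([63, 160, 1854]);


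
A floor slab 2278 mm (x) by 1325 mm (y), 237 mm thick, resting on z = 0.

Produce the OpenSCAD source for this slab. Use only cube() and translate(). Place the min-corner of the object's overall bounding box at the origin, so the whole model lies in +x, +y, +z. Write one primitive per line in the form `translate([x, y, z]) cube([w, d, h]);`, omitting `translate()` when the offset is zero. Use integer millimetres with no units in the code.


cube([2278, 1325, 237]);


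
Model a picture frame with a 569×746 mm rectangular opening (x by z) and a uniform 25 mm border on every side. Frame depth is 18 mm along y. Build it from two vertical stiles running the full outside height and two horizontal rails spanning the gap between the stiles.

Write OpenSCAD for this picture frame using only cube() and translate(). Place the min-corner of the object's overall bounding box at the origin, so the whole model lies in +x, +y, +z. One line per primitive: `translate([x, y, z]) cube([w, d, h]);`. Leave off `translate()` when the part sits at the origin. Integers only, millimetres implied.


cube([25, 18, 796]);
translate([594, 0, 0]) cube([25, 18, 796]);
translate([25, 0, 0]) cube([569, 18, 25]);
translate([25, 0, 771]) cube([569, 18, 25]);


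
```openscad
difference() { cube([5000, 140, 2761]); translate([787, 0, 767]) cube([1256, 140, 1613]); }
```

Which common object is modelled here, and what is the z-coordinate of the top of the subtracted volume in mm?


A wall with a window opening. The window head height is 2380 mm.

A wall with a rectangular opening subtracted — a window. Sill at z = 767, opening 1613 mm tall, so the head is at 767 + 1613 = 2380 mm.


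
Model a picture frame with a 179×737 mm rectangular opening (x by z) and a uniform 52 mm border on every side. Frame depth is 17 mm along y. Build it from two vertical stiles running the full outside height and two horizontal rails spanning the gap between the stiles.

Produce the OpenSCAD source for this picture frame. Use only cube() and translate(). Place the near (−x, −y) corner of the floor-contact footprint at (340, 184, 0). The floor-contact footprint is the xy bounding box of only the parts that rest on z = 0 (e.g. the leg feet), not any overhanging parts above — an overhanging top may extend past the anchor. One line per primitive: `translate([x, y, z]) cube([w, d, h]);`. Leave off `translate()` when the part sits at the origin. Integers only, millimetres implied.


translate([340, 184, 0]) cube([52, 17, 841]);
translate([571, 184, 0]) cube([52, 17, 841]);
translate([392, 184, 0]) cube([179, 17, 52]);
translate([392, 184, 789]) cube([179, 17, 52]);


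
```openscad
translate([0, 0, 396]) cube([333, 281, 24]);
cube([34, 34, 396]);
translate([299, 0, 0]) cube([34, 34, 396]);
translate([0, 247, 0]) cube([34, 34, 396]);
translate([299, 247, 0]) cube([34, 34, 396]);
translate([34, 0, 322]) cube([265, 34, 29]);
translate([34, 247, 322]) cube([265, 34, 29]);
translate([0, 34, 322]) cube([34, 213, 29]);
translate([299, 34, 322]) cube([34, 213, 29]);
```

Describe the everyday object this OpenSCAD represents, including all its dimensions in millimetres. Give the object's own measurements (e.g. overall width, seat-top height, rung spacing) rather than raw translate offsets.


A four-legged stool. The seat is a 333×281×24 mm slab whose top surface is at z = 420 mm; four square legs, each 34×34 mm in cross-section, run from the floor (z = 0) to the underside of the seat, each flush with a corner of the seat. Four stretchers, 34 mm wide and 29 mm tall, connect adjacent legs with their undersides at z = 322 mm, each running between the inner faces of the legs it joins and aligned with the legs' outer faces on the other axis.


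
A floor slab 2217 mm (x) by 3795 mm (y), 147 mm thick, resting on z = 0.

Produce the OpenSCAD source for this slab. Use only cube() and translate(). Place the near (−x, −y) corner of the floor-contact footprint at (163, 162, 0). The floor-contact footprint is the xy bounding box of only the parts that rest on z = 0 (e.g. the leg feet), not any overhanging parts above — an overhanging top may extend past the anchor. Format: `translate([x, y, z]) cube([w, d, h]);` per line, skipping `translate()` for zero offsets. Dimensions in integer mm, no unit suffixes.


translate([163, 162, 0]) cube([2217, 3795, 147]);


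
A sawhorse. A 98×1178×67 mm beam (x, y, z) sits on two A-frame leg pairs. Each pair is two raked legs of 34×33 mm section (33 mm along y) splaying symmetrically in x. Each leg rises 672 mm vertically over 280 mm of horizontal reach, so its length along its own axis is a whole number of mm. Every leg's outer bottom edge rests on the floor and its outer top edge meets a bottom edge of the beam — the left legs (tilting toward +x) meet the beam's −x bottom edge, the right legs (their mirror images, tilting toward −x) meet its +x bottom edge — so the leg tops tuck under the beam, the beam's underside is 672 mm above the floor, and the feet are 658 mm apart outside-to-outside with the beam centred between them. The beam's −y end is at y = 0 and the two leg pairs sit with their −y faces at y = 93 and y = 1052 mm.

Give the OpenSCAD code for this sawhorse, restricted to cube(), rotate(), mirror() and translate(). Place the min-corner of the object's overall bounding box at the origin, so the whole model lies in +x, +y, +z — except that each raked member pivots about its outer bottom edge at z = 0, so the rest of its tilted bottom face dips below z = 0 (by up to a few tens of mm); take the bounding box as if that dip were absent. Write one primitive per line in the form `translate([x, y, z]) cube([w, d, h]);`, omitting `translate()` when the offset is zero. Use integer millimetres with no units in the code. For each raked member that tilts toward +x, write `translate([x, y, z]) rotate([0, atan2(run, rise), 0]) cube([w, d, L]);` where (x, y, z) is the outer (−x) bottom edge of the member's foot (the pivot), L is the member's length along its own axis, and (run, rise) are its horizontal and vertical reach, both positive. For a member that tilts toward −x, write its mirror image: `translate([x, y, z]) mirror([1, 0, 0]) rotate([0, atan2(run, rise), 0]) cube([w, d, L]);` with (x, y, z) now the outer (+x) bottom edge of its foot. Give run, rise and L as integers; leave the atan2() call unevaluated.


// leg length = √(280² + 672²) = 728
// right-leg outer foot x = 2·280 + 98 = 658
// beam min-corner = (280, 0, 672)
translate([280, 0, 672]) cube([98, 1178, 67]);
translate([0, 93, 0]) rotate([0, atan2(280, 672), 0]) cube([34, 33, 728]);
translate([658, 93, 0]) mirror([1, 0, 0]) rotate([0, atan2(280, 672), 0]) cube([34, 33, 728]);
translate([0, 1052, 0]) rotate([0, atan2(280, 672), 0]) cube([34, 33, 728]);
translate([658, 1052, 0]) mirror([1, 0, 0]) rotate([0, atan2(280, 672), 0]) cube([34, 33, 728]);


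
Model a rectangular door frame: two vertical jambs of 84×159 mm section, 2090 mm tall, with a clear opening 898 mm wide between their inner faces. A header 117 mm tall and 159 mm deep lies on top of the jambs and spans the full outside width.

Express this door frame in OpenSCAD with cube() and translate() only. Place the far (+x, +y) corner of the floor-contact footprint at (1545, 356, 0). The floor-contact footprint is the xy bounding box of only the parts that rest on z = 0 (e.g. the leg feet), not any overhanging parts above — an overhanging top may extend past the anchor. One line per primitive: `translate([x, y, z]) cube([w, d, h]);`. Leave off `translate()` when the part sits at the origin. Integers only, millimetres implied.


translate([479, 197, 0]) cube([84, 159, 2090]);
translate([1461, 197, 0]) cube([84, 159, 2090]);
translate([479, 197, 2090]) cube([1066, 159, 117]);


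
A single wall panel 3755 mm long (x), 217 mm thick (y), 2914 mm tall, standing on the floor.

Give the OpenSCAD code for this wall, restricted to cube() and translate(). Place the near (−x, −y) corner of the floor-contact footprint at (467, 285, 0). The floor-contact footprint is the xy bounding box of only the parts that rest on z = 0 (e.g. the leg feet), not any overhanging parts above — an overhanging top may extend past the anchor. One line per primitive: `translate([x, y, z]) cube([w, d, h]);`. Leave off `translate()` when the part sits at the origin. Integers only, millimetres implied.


translate([467, 285, 0]) cube([3755, 217, 2914]);


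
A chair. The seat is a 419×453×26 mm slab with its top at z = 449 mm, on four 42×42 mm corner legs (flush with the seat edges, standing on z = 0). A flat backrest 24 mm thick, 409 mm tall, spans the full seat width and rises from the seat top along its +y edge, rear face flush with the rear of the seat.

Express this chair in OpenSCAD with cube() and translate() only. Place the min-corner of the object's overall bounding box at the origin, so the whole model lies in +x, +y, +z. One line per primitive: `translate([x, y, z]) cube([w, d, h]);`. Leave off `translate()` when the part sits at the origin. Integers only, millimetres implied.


translate([0, 0, 423]) cube([419, 453, 26]);
cube([42, 42, 423]);
translate([377, 0, 0]) cube([42, 42, 423]);
translate([0, 411, 0]) cube([42, 42, 423]);
translate([377, 411, 0]) cube([42, 42, 423]);
translate([0, 429, 449]) cube([419, 24, 409]);


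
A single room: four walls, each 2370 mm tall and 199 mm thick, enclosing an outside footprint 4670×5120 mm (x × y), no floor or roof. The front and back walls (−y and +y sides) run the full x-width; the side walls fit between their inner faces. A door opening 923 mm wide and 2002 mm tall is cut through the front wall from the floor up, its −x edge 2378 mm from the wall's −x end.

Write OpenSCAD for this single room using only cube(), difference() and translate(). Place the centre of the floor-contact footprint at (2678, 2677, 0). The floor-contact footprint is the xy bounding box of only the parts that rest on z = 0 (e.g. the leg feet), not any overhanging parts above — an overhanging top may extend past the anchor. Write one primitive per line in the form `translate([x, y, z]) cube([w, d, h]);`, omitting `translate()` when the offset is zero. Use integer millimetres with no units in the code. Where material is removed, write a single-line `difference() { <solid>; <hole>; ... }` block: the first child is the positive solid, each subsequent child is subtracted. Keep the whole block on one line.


difference() { translate([343, 117, 0]) cube([4670, 199, 2370]); translate([2721, 117, 0]) cube([923, 199, 2002]); }
translate([343, 5038, 0]) cube([4670, 199, 2370]);
translate([343, 316, 0]) cube([199, 4722, 2370]);
translate([4814, 316, 0]) cube([199, 4722, 2370]);


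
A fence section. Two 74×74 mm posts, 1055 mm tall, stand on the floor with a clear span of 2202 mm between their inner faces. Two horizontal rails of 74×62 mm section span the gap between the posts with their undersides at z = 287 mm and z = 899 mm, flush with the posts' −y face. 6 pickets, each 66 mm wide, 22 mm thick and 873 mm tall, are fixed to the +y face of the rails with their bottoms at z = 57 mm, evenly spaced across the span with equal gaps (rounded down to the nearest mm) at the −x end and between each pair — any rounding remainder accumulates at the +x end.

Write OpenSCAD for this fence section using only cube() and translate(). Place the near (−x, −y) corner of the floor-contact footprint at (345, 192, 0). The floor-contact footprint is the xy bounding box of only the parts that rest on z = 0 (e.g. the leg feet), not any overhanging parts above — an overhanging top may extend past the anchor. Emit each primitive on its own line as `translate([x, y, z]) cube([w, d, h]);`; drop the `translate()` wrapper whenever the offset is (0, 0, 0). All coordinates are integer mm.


translate([345, 192, 0]) cube([74, 74, 1055]);
translate([2621, 192, 0]) cube([74, 74, 1055]);
translate([419, 192, 287]) cube([2202, 74, 62]);
translate([419, 192, 899]) cube([2202, 74, 62]);
translate([677, 266, 57]) cube([66, 22, 873]);
translate([1001, 266, 57]) cube([66, 22, 873]);
translate([1325, 266, 57]) cube([66, 22, 873]);
translate([1649, 266, 57]) cube([66, 22, 873]);
translate([1973, 266, 57]) cube([66, 22, 873]);
translate([2297, 266, 57]) cube([66, 22, 873]);


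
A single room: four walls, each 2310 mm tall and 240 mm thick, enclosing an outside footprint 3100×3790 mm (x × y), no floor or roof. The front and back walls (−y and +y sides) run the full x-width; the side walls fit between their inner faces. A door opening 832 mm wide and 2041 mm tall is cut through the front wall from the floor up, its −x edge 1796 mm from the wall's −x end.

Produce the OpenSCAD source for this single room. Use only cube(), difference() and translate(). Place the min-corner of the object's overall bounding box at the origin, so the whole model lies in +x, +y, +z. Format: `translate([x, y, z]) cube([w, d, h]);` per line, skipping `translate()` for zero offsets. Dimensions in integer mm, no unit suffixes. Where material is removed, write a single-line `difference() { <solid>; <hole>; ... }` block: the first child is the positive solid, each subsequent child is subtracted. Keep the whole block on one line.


difference() { cube([3100, 240, 2310]); translate([1796, 0, 0]) cube([832, 240, 2041]); }
translate([0, 3550, 0]) cube([3100, 240, 2310]);
translate([0, 240, 0]) cube([240, 3310, 2310]);
translate([2860, 240, 0]) cube([240, 3310, 2310]);


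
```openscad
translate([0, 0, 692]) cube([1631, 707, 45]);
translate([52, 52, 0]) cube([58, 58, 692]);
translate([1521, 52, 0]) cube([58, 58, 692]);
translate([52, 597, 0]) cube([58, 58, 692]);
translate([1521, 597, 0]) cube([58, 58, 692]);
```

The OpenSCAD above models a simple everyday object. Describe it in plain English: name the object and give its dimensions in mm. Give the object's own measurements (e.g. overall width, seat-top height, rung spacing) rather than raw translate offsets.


A table: top 1631 mm (x) × 707 mm (y), 45 mm thick, upper face at z = 737 mm, on four 58×58 mm square legs, each inset 52 mm from the nearest pair of top edges from z = 0 to the bottom of the top.


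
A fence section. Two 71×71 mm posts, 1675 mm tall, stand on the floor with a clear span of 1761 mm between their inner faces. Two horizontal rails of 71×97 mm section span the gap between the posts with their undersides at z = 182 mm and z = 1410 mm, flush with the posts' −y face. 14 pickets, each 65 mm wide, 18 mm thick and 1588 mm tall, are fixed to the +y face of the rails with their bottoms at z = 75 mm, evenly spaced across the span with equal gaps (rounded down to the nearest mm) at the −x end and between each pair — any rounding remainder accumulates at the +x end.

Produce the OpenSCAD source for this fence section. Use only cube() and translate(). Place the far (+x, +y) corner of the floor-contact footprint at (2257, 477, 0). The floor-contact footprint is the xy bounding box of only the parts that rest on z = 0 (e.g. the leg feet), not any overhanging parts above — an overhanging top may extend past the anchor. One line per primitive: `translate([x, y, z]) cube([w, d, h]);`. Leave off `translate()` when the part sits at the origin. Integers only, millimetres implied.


translate([354, 406, 0]) cube([71, 71, 1675]);
translate([2186, 406, 0]) cube([71, 71, 1675]);
translate([425, 406, 182]) cube([1761, 71, 97]);
translate([425, 406, 1410]) cube([1761, 71, 97]);
translate([481, 477, 75]) cube([65, 18, 1588]);
translate([602, 477, 75]) cube([65, 18, 1588]);
translate([723, 477, 75]) cube([65, 18, 1588]);
translate([844, 477, 75]) cube([65, 18, 1588]);
translate([965, 477, 75]) cube([65, 18, 1588]);
translate([1086, 477, 75]) cube([65, 18, 1588]);
translate([1207, 477, 75]) cube([65, 18, 1588]);
translate([1328, 477, 75]) cube([65, 18, 1588]);
translate([1449, 477, 75]) cube([65, 18, 1588]);
translate([1570, 477, 75]) cube([65, 18, 1588]);
translate([1691, 477, 75]) cube([65, 18, 1588]);
translate([1812, 477, 75]) cube([65, 18, 1588]);
translate([1933, 477, 75]) cube([65, 18, 1588]);
translate([2054, 477, 75]) cube([65, 18, 1588]);


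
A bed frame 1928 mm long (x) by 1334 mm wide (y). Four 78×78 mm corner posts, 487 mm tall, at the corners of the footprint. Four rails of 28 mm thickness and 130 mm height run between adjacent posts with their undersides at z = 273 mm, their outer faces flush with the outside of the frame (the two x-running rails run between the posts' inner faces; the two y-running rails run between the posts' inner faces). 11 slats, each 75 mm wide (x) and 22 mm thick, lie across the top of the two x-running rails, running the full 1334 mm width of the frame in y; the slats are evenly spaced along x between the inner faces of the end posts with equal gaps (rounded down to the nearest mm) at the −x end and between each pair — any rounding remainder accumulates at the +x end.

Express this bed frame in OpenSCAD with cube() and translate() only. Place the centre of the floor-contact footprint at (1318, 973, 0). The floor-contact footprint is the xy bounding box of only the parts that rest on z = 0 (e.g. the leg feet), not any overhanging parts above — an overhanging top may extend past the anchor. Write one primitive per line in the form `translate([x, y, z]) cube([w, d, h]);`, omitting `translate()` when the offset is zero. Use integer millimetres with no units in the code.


translate([354, 306, 0]) cube([78, 78, 487]);
translate([354, 1562, 0]) cube([78, 78, 487]);
translate([2204, 306, 0]) cube([78, 78, 487]);
translate([2204, 1562, 0]) cube([78, 78, 487]);
translate([432, 306, 273]) cube([1772, 28, 130]);
translate([432, 1612, 273]) cube([1772, 28, 130]);
translate([354, 384, 273]) cube([28, 1178, 130]);
translate([2254, 384, 273]) cube([28, 1178, 130]);
translate([510, 306, 403]) cube([75, 1334, 22]);
translate([663, 306, 403]) cube([75, 1334, 22]);
translate([816, 306, 403]) cube([75, 1334, 22]);
translate([969, 306, 403]) cube([75, 1334, 22]);
translate([1122, 306, 403]) cube([75, 1334, 22]);
translate([1275, 306, 403]) cube([75, 1334, 22]);
translate([1428, 306, 403]) cube([75, 1334, 22]);
translate([1581, 306, 403]) cube([75, 1334, 22]);
translate([1734, 306, 403]) cube([75, 1334, 22]);
translate([1887, 306, 403]) cube([75, 1334, 22]);
translate([2040, 306, 403]) cube([75, 1334, 22]);


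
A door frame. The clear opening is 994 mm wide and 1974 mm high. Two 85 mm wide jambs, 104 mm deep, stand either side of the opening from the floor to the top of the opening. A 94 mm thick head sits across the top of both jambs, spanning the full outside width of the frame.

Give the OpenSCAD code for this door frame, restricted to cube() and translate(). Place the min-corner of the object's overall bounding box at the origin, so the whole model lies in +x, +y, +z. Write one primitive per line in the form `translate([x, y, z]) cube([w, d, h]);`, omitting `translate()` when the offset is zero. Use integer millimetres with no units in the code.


cube([85, 104, 1974]);
translate([1079, 0, 0]) cube([85, 104, 1974]);
translate([0, 0, 1974]) cube([1164, 104, 94]);


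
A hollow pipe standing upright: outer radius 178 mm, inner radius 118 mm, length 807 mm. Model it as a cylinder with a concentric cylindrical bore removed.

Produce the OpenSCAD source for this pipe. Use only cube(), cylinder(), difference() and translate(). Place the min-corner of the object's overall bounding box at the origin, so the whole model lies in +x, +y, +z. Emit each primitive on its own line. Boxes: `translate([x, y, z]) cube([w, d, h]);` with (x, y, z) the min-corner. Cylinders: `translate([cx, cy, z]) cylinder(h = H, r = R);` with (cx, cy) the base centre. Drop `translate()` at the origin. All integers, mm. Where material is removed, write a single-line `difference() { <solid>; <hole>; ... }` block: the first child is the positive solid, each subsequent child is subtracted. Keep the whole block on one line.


difference() { translate([178, 178, 0]) cylinder(h = 807, r = 178); translate([178, 178, 0]) cylinder(h = 807, r = 118); }


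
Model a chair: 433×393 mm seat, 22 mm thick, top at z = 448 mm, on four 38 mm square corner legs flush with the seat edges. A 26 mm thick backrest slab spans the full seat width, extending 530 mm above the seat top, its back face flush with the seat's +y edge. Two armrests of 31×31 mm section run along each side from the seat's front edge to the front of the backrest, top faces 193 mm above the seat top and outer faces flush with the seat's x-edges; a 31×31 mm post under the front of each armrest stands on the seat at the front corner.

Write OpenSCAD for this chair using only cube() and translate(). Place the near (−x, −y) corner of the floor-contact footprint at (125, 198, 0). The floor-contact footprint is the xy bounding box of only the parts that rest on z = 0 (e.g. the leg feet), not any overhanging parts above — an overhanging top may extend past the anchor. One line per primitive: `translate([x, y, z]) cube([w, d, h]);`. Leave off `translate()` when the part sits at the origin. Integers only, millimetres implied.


translate([125, 198, 426]) cube([433, 393, 22]);
translate([125, 198, 0]) cube([38, 38, 426]);
translate([520, 198, 0]) cube([38, 38, 426]);
translate([125, 553, 0]) cube([38, 38, 426]);
translate([520, 553, 0]) cube([38, 38, 426]);
translate([125, 565, 448]) cube([433, 26, 530]);
translate([125, 198, 610]) cube([31, 367, 31]);
translate([527, 198, 610]) cube([31, 367, 31]);
translate([125, 198, 448]) cube([31, 31, 162]);
translate([527, 198, 448]) cube([31, 31, 162]);


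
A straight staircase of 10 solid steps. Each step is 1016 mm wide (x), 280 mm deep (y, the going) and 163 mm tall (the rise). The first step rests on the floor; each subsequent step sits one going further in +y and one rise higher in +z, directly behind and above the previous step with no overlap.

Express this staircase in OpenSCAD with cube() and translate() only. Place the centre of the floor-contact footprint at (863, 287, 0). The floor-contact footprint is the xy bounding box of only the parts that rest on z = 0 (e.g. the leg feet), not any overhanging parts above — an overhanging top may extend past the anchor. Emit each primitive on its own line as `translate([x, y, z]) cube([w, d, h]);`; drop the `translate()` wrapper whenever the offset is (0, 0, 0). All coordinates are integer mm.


translate([355, 147, 0]) cube([1016, 280, 163]);
translate([355, 427, 163]) cube([1016, 280, 163]);
translate([355, 707, 326]) cube([1016, 280, 163]);
translate([355, 987, 489]) cube([1016, 280, 163]);
translate([355, 1267, 652]) cube([1016, 280, 163]);
translate([355, 1547, 815]) cube([1016, 280, 163]);
translate([355, 1827, 978]) cube([1016, 280, 163]);
translate([355, 2107, 1141]) cube([1016, 280, 163]);
translate([355, 2387, 1304]) cube([1016, 280, 163]);
translate([355, 2667, 1467]) cube([1016, 280, 163]);


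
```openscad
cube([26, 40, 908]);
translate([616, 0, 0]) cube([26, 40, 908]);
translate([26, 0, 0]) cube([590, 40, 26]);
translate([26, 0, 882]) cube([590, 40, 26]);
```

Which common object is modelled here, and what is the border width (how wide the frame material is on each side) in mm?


A picture frame. The border width is 26 mm.

Four thin pieces enclosing a rectangular opening — a picture frame. The two full-height stiles are 908 mm tall; the top rail sits at z = 882 and is 26 mm tall, so the border above the opening is 908 − 882 = 26 mm, matching the stile x-width.


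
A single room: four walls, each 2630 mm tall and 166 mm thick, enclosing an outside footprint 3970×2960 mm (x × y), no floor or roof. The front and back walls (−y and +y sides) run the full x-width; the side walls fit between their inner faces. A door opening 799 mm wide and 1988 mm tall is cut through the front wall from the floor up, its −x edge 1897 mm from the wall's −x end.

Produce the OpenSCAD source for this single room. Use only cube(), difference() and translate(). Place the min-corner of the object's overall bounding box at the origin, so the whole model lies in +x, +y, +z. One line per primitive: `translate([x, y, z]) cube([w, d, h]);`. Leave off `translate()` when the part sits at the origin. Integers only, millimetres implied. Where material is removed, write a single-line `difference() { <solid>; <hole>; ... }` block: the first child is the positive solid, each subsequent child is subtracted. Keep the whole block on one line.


difference() { cube([3970, 166, 2630]); translate([1897, 0, 0]) cube([799, 166, 1988]); }
translate([0, 2794, 0]) cube([3970, 166, 2630]);
translate([0, 166, 0]) cube([166, 2628, 2630]);
translate([3804, 166, 0]) cube([166, 2628, 2630]);


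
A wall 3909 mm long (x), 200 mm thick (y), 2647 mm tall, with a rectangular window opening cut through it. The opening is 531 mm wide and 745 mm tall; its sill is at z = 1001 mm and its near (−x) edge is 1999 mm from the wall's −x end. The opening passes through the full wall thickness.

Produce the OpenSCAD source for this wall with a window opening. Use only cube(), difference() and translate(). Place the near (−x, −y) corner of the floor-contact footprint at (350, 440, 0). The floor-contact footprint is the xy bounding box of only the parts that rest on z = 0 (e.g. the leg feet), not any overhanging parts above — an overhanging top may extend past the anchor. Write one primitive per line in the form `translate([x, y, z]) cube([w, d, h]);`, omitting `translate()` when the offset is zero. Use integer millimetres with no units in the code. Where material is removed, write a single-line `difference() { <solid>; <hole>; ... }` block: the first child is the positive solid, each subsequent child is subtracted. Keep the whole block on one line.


difference() { translate([350, 440, 0]) cube([3909, 200, 2647]); translate([2349, 440, 1001]) cube([531, 200, 745]); }


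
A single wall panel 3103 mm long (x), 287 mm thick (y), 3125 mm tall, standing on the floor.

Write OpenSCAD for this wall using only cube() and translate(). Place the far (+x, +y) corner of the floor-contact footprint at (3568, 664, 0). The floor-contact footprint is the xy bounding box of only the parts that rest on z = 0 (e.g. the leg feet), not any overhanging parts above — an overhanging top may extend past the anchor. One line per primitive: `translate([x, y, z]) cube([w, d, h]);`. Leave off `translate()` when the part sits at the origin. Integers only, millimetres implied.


translate([465, 377, 0]) cube([3103, 287, 3125]);


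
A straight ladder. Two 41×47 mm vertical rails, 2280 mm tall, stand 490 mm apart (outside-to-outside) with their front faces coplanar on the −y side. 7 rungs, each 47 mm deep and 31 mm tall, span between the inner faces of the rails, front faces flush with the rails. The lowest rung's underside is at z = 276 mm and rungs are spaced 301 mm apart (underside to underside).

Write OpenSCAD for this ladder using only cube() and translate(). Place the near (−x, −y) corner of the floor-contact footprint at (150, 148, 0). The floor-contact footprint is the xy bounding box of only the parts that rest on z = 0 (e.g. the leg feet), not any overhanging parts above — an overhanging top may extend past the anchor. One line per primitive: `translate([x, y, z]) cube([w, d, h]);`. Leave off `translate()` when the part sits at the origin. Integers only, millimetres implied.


translate([150, 148, 0]) cube([41, 47, 2280]);
translate([599, 148, 0]) cube([41, 47, 2280]);
translate([191, 148, 276]) cube([408, 47, 31]);
translate([191, 148, 577]) cube([408, 47, 31]);
translate([191, 148, 878]) cube([408, 47, 31]);
translate([191, 148, 1179]) cube([408, 47, 31]);
translate([191, 148, 1480]) cube([408, 47, 31]);
translate([191, 148, 1781]) cube([408, 47, 31]);
translate([191, 148, 2082]) cube([408, 47, 31]);


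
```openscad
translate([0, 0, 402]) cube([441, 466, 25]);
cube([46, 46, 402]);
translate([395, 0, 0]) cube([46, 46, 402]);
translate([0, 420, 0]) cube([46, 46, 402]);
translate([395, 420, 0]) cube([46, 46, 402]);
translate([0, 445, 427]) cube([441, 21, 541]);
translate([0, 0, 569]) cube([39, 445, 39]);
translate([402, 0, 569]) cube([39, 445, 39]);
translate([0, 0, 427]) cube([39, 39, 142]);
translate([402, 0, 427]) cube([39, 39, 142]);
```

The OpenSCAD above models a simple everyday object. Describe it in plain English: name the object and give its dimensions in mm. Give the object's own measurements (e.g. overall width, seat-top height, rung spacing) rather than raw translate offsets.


A chair. The seat is a 441×466×25 mm slab with its top at z = 427 mm, on four 46×46 mm corner legs (flush with the seat edges, standing on z = 0). A flat backrest 21 mm thick, 541 mm tall, spans the full seat width and rises from the seat top along its +y edge, rear face flush with the rear of the seat. Two armrests of 39×39 mm section run along each side from the seat's front edge to the front of the backrest, top faces 181 mm above the seat top and outer faces flush with the seat's x-edges; a 39×39 mm post under the front of each armrest stands on the seat at the front corner.


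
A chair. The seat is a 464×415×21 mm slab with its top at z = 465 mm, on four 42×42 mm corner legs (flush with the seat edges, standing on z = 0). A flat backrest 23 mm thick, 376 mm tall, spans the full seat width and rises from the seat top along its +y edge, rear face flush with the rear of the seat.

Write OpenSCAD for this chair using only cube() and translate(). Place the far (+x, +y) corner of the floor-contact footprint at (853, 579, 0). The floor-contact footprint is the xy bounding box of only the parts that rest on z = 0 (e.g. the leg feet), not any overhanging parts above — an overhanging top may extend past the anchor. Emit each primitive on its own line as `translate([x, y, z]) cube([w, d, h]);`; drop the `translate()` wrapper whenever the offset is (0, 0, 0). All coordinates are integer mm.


// leg_h = 465 - 21 = 444
translate([389, 164, 444]) cube([464, 415, 21]);
translate([389, 164, 0]) cube([42, 42, 444]);
translate([811, 164, 0]) cube([42, 42, 444]);
translate([389, 537, 0]) cube([42, 42, 444]);
translate([811, 537, 0]) cube([42, 42, 444]);
translate([389, 556, 465]) cube([464, 23, 376]);


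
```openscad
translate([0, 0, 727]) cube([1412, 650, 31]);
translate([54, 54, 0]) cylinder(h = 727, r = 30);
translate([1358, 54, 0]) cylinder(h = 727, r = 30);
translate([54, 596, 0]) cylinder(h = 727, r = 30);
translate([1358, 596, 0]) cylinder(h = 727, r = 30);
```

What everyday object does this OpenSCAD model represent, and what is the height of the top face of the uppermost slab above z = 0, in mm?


A table. The table height is 758 mm.

A 1412×650×31 slab sits at z = 727 on four Ø60 mm round legs — a table. The top surface is at 727 + 31 = 758 mm.


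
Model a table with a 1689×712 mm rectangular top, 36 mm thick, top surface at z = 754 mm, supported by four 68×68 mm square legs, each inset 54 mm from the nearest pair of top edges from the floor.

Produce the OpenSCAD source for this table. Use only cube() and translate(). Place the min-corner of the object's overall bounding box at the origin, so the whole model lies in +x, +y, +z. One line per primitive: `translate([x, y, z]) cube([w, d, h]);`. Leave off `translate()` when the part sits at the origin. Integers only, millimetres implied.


translate([0, 0, 718]) cube([1689, 712, 36]);
translate([54, 54, 0]) cube([68, 68, 718]);
translate([1567, 54, 0]) cube([68, 68, 718]);
translate([54, 590, 0]) cube([68, 68, 718]);
translate([1567, 590, 0]) cube([68, 68, 718]);


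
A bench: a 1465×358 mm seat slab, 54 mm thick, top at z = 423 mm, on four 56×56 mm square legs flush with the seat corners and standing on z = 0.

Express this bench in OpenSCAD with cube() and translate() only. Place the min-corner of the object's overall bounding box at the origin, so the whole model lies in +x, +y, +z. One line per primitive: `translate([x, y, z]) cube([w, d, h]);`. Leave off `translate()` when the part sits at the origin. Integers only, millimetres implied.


translate([0, 0, 369]) cube([1465, 358, 54]);
cube([56, 56, 369]);
translate([0, 302, 0]) cube([56, 56, 369]);
translate([1409, 0, 0]) cube([56, 56, 369]);
translate([1409, 302, 0]) cube([56, 56, 369]);


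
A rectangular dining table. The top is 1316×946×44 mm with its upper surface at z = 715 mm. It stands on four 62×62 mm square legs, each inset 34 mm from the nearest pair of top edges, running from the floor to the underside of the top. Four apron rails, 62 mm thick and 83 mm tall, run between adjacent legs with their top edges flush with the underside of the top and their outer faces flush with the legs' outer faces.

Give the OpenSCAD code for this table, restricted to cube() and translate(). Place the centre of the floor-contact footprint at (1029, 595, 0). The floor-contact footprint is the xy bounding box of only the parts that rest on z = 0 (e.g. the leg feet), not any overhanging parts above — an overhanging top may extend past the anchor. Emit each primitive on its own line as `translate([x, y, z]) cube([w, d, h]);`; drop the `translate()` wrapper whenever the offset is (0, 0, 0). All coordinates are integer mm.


translate([371, 122, 671]) cube([1316, 946, 44]);
translate([405, 156, 0]) cube([62, 62, 671]);
translate([1591, 156, 0]) cube([62, 62, 671]);
translate([405, 972, 0]) cube([62, 62, 671]);
translate([1591, 972, 0]) cube([62, 62, 671]);
translate([467, 156, 588]) cube([1124, 62, 83]);
translate([467, 972, 588]) cube([1124, 62, 83]);
translate([405, 218, 588]) cube([62, 754, 83]);
translate([1591, 218, 588]) cube([62, 754, 83]);
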